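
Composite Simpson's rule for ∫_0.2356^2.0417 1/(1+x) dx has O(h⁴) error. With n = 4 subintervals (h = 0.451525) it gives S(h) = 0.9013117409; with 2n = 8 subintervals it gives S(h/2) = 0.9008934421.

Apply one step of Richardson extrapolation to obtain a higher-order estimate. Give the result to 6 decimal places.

0.900866

r = 4: numerator weight 16, denominator 15.
Difference of the inputs: 0.9008934421 − 0.9013117409 = -0.0004182988
Correction (A(h/2) − A(h))/(16 − 1) = (-0.0004182988)/15 = -0.0000278866
R = A(h/2) + (A(h/2) − A(h))/15 = 0.9008934421 − 0.0000278866 = 0.9008655555
Gap between inputs: 4.183e-04; correction applied: −0.0000278866.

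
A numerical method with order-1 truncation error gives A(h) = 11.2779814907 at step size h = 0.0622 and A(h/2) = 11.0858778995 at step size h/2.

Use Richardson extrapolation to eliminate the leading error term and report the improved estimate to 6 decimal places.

10.893774

Leading term ∝ h^1; use weight 2 = 2^1.
Top: 2(11.0858778995) − (11.2779814907) = 10.8937743083
Denominator 2 − 1 = 1.
R = 10.8937743083/1 = 10.8937743083
Shift from A(h/2): −0.1921035912.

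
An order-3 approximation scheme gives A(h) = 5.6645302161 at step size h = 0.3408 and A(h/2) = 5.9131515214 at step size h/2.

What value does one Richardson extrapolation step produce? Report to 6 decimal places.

5.948669

Leading term ∝ h^3; use weight 8 = 2^3.
Weighted: 47.3052121712 − 5.6645302161 = 41.6406819551
41.6406819551 ÷ 7 = 5.9486688507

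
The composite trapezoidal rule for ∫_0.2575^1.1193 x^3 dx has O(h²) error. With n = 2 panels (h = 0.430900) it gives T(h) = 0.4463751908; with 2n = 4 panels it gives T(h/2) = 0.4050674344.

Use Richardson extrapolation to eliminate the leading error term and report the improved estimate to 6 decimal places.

r = 2: numerator weight 4, denominator 3.
2^2×A(h/2) = 1.6202697376; minus A(h) gives 1.1738945468.
(4×0.4050674344 − 0.4463751908)/(4 − 1) = 0.3912981823

0.391298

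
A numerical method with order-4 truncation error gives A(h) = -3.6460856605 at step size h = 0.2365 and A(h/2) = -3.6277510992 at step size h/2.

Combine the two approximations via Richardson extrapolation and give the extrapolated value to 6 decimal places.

With r = 4 the leading error scales as h^4, so the weight is 2^4 = 16.
Weighted: (-58.0440175872) − (-3.6460856605) = -54.3979319267
Divide by 2^4 − 1 = 15.
R = (-54.3979319267)/15 = -3.6265287951

-3.626529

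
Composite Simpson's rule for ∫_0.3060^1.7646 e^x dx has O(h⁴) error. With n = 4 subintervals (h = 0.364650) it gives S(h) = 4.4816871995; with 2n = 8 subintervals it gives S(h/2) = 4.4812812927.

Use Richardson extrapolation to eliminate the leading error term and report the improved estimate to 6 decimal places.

4.481254

Error is O(h^4); halving h shrinks it by 2^4 = 16.
Difference of the inputs: 4.4812812927 − 4.4816871995 = -0.0004059068
Divide by 2^4 − 1 = 15: (-0.0004059068)/15 = -0.0000270605
R = A(h/2) + (A(h/2) − A(h))/15 = 4.4812812927 − 0.0000270605 = 4.4812542322
Correction |R − A(h/2)| = 2.706e-05; gap |A(h/2) − A(h)| = 4.059e-04.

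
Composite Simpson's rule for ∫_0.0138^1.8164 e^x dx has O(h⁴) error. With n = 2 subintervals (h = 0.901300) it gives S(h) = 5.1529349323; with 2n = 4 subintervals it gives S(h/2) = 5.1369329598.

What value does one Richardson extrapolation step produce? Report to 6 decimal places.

The method has order 4: 2^4 = 16.
16 × 5.1369329598 − 5.1529349323 = 77.0379924245
R = 77.0379924245/15 = 5.1358661616

5.135866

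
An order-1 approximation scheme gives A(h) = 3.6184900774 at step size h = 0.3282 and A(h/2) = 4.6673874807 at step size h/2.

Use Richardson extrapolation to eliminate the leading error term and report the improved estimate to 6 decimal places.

5.716285

r = 1: numerator weight 2, denominator 1.
Difference of the inputs: 4.6673874807 − 3.6184900774 = 1.0488974033
Correction (A(h/2) − A(h))/(2 − 1) = 1.0488974033/1 = 1.0488974033
R = A(h/2) + (A(h/2) − A(h))/1 = 4.6673874807 + 1.0488974033 = 5.7162848840
Correction |R − A(h/2)| = 1.049e+00; gap |A(h/2) − A(h)| = 1.049e+00.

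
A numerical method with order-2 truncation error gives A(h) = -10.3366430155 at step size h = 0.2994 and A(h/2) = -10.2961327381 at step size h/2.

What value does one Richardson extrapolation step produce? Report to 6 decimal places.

Error is O(h^2); halving h shrinks it by 2^2 = 4.
Difference of the inputs: -10.2961327381 − (-10.3366430155) = 0.0405102774
Correction (A(h/2) − A(h))/(4 − 1) = 0.0405102774/3 = 0.0135034258
R = A(h/2) + (A(h/2) − A(h))/3 = -10.2961327381 + 0.0135034258 = -10.2826293123
Gap between inputs: 4.051e-02; correction applied: +0.0135034258.

-10.282629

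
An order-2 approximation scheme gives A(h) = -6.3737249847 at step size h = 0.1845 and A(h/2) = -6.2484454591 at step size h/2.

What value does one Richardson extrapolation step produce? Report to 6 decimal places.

-6.206686

Order 2 gives 2^r = 4 and 2^r − 1 = 3.
Top: 4(-6.2484454591) − (-6.3737249847) = -18.6200568517
Denominator 4 − 1 = 3.
R = (-18.6200568517)/3 = -6.2066856172
Correction |R − A(h/2)| = 4.176e-02; gap |A(h/2) − A(h)| = 1.253e-01.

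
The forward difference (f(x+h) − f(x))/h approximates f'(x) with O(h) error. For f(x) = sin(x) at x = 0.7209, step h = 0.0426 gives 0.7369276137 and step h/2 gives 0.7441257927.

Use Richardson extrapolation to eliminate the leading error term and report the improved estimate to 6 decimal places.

Method order is 1; weight 2^1 = 2.
Numerator 2*A(h/2) − A(h) = 2*0.7441257927 − 0.7369276137 = 0.7513239717
0.7513239717 ÷ 1 = 0.7513239717
Shift from A(h/2): +0.0071981790.

0.751324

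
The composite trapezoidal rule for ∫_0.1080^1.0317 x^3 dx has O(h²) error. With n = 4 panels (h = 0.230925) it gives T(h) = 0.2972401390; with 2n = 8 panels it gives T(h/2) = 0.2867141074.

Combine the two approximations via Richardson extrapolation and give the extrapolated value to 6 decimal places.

Method order is 2; weight 2^2 = 4.
Weighted: 1.1468564296 − 0.2972401390 = 0.8496162906
Divide by 2^2 − 1 = 3.
Result: 0.2832054302

0.283205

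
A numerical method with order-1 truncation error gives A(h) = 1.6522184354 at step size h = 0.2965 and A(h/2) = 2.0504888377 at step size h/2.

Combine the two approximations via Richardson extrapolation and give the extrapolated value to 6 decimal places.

2.448759

Error is O(h^1); halving h shrinks it by 2^1 = 2.
A(h/2) − A(h) = 2.0504888377 − 1.6522184354 = 0.3982704023
Divide by 2^1 − 1 = 1: 0.3982704023/1 = 0.3982704023
R = 2.0504888377 + 0.3982704023 = 2.4487592400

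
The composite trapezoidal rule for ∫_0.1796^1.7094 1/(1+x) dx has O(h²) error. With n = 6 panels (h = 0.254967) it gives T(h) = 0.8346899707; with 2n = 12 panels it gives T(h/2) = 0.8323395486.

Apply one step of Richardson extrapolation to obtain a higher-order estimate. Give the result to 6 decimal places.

0.831556

With r = 2 the leading error scales as h^2, so the weight is 2^2 = 4.
4·0.8323395486 = 3.3293581944; subtract 0.8346899707 → 2.4946682237
Divide by 2^2 − 1 = 3.
Extrapolated: 2.4946682237 / 3 = 0.8315560746
Correction |R − A(h/2)| = 7.835e-04; gap |A(h/2) − A(h)| = 2.350e-03.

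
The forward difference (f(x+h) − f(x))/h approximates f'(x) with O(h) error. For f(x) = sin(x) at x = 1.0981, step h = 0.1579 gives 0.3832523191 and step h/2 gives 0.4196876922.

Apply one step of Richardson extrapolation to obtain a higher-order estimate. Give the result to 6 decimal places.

0.456123

The method has order 1: 2^1 = 2.
Weighted: 0.8393753844 − 0.3832523191 = 0.4561230653
Divide by 2^1 − 1 = 1.
0.4561230653 ÷ 1 = 0.4561230653
Shift from A(h/2): +0.0364353731.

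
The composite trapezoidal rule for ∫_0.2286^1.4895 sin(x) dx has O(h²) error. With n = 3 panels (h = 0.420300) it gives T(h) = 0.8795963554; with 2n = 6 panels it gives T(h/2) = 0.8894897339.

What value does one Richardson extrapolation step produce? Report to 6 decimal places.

0.892788

Leading term ∝ h^2; use weight 4 = 2^2.
Numerator 4*A(h/2) − A(h) = 4*0.8894897339 − 0.8795963554 = 2.6783625802
Denominator 4 − 1 = 3.
So the Richardson estimate is 0.8927875267.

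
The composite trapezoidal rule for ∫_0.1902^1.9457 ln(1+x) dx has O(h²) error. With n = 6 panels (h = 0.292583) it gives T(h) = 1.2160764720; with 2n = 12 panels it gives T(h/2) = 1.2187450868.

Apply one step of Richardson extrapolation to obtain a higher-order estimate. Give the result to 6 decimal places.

1.219635

Method order is 2; weight 2^2 = 4.
4×1.2187450868 = 4.8749803472; subtract 1.2160764720 → 3.6589038752
Denominator 4 − 1 = 3.
Extrapolated: 3.6589038752 / 3 = 1.2196346251
Correction |R − A(h/2)| = 8.895e-04; gap |A(h/2) − A(h)| = 2.669e-03.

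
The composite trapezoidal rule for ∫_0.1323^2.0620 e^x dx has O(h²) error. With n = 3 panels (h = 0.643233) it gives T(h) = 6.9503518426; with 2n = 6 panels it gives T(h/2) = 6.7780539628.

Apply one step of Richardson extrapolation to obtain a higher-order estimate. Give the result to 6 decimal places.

6.720621

Order 2 gives 2^r = 4 and 2^r − 1 = 3.
Numerator 4 × A(h/2) − A(h) = 4 × 6.7780539628 − 6.9503518426 = 20.1618640086
(4 × 6.7780539628 − 6.9503518426)/(4 − 1) = 6.7206213362
Gap between inputs: 1.723e-01; correction applied: −0.0574326266.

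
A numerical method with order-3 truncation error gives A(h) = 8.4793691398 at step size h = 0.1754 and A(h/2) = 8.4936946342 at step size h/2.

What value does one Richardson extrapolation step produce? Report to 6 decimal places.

8.495741

Error is O(h^3); halving h shrinks it by 2^3 = 8.
Weighted: 67.9495570736 − 8.4793691398 = 59.4701879338
Denominator 8 − 1 = 7.
Extrapolated: 59.4701879338 / 7 = 8.4957411334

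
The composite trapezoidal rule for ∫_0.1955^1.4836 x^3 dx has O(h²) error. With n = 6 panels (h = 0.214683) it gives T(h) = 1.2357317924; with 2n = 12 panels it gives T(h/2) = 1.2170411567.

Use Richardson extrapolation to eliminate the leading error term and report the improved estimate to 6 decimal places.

Error is O(h^2); halving h shrinks it by 2^2 = 4.
4 × 1.2170411567 − 1.2357317924 = 3.6324328344
Extrapolated: 3.6324328344 / 3 = 1.2108109448

1.210811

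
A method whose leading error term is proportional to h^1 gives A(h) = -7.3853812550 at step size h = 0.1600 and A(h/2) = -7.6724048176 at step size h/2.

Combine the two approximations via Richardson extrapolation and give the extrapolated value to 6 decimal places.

-7.959428

Leading term ∝ h^1; use weight 2 = 2^1.
Numerator 2*A(h/2) − A(h) = 2*(-7.6724048176) − (-7.3853812550) = -7.9594283802
(2*(-7.6724048176) − (-7.3853812550))/(2 − 1) = -7.9594283802
Gap between inputs: 2.870e-01; correction applied: −0.2870235626.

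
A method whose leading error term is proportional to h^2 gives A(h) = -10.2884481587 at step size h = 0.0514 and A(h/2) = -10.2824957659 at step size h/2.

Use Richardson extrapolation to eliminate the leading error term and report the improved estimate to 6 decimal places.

-10.280512

Leading term ∝ h^2; use weight 4 = 2^2.
Weighted: (-41.1299830636) − (-10.2884481587) = -30.8415349049
Denominator 4 − 1 = 3.
(-30.8415349049) ÷ 3 = -10.2805116350
Correction |R − A(h/2)| = 1.984e-03; gap |A(h/2) − A(h)| = 5.952e-03.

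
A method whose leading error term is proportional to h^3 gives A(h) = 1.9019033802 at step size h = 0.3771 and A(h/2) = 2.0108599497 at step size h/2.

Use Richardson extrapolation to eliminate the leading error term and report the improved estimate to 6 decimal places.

The method has order 3: 2^3 = 8.
2^3×A(h/2) = 16.0868795976; minus A(h) gives 14.1849762174.
Divide by 2^3 − 1 = 7.
Result: 2.0264251739

2.026425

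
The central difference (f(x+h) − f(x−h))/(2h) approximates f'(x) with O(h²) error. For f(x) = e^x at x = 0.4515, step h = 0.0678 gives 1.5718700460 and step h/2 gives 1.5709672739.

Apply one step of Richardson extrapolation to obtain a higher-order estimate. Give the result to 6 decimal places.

r = 2: numerator weight 4, denominator 3.
4·1.5709672739 = 6.2838690956; subtract 1.5718700460 → 4.7119990496
R = 4.7119990496/3 = 1.5706663499

1.570666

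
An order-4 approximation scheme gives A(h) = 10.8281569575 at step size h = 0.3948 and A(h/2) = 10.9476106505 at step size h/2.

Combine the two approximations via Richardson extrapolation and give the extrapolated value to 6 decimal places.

Leading term ∝ h^4; use weight 16 = 2^4.
16×10.9476106505 − 10.8281569575 = 164.3336134505
Denominator 16 − 1 = 15.
Extrapolated: 164.3336134505 / 15 = 10.9555742300
Gap between inputs: 1.195e-01; correction applied: +0.0079635795.

10.955574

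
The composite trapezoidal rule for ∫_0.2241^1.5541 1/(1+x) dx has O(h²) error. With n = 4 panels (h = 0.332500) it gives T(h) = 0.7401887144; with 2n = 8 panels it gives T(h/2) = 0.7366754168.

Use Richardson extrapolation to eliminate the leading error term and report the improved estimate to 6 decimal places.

With r = 2 the leading error scales as h^2, so the weight is 2^2 = 4.
4×0.7366754168 − 0.7401887144 = 2.2065129528
Divide by 2^2 − 1 = 3.
Extrapolated: 2.2065129528 / 3 = 0.7355043176
Correction |R − A(h/2)| = 1.171e-03; gap |A(h/2) − A(h)| = 3.513e-03.

0.735504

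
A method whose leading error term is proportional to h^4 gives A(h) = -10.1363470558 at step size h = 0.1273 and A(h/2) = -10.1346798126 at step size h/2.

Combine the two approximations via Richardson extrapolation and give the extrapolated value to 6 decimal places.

r = 4, so 2^r = 16.
Numerator 16×A(h/2) − A(h) = 16×(-10.1346798126) − (-10.1363470558) = -152.0185299458
Divide by 2^4 − 1 = 15.
So the Richardson estimate is -10.1345686631.

-10.134569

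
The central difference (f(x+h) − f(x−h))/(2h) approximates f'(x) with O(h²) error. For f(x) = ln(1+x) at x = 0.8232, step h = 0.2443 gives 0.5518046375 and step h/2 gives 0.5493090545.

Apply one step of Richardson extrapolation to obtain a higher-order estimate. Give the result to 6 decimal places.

0.548477

r = 2: numerator weight 4, denominator 3.
2^2·A(h/2) = 2.1972362180; minus A(h) gives 1.6454315805.
1.6454315805 ÷ 3 = 0.5484771935
Shift from A(h/2): −0.0008318610.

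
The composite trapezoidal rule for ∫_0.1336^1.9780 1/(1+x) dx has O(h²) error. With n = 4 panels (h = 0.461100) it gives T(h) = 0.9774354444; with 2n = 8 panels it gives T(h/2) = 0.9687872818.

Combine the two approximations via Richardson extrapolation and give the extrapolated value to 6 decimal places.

r = 2, so 2^r = 4.
4 × 0.9687872818 = 3.8751491272; 3.8751491272 − 0.9774354444 = 2.8977136828
2.8977136828 ÷ 3 = 0.9659045609
Shift from A(h/2): −0.0028827209.

0.965905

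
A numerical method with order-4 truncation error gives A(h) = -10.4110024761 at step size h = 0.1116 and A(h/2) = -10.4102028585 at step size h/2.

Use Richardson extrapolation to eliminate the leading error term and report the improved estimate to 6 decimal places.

Error is O(h^4); halving h shrinks it by 2^4 = 16.
16×(-10.4102028585) = -166.5632457360; subtract (-10.4110024761) → -156.1522432599
Extrapolated: (-156.1522432599) / 15 = -10.4101495507
Correction |R − A(h/2)| = 5.331e-05; gap |A(h/2) − A(h)| = 7.996e-04.

-10.410150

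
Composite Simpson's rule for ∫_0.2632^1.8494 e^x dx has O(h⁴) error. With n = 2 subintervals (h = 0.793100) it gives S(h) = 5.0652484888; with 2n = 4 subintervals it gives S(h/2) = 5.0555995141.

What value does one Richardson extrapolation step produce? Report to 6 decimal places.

Error is O(h^4); halving h shrinks it by 2^4 = 16.
2^4 × A(h/2) = 80.8895922256; minus A(h) gives 75.8243437368.
Divide by 2^4 − 1 = 15.
(16 × 5.0555995141 − 5.0652484888)/(16 − 1) = 5.0549562491
Gap between inputs: 9.649e-03; correction applied: −0.0006432650.

5.054956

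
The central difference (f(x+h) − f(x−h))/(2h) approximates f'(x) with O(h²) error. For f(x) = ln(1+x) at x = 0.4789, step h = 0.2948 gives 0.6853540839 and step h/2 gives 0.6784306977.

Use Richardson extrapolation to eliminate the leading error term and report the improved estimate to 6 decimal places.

0.676123

Order 2 gives 2^r = 4 and 2^r − 1 = 3.
2^2*A(h/2) = 2.7137227908; minus A(h) gives 2.0283687069.
2.0283687069 ÷ 3 = 0.6761229023
Shift from A(h/2): −0.0023077954.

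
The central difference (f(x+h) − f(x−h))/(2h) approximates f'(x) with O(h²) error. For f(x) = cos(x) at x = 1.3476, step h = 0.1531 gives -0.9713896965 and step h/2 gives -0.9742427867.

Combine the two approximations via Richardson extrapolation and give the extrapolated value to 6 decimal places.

-0.975194

With r = 2 the leading error scales as h^2, so the weight is 2^2 = 4.
Difference of the inputs: -0.9742427867 − (-0.9713896965) = -0.0028530902
Correction (A(h/2) − A(h))/(4 − 1) = (-0.0028530902)/3 = -0.0009510301
R = -0.9742427867 − 0.0009510301 = -0.9751938168
Gap between inputs: 2.853e-03; correction applied: −0.0009510301.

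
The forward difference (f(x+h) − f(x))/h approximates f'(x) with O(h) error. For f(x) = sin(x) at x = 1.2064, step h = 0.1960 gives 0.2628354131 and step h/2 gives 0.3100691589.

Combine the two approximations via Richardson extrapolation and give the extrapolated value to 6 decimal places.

Method order is 1; weight 2^1 = 2.
2·0.3100691589 = 0.6201383178; 0.6201383178 − 0.2628354131 = 0.3573029047
Denominator 2 − 1 = 1.
Result: 0.3573029047

0.357303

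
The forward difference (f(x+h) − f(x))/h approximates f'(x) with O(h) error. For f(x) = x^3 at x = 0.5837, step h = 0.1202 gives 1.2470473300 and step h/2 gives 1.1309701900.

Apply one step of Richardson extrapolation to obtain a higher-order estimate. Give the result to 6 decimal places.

r = 1: numerator weight 2, denominator 1.
2×1.1309701900 − 1.2470473300 = 1.0148930500
Divide by 2^1 − 1 = 1.
So the Richardson estimate is 1.0148930500.
Correction |R − A(h/2)| = 1.161e-01; gap |A(h/2) − A(h)| = 1.161e-01.

1.014893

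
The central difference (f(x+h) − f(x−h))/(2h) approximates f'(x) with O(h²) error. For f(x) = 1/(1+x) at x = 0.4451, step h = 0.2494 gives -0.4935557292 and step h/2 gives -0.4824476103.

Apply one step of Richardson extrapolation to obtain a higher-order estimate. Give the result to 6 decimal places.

-0.478745

The method has order 2: 2^2 = 4.
Difference of the inputs: -0.4824476103 − (-0.4935557292) = 0.0111081189
Divide by 2^2 − 1 = 3: 0.0111081189/3 = 0.0037027063
R = -0.4824476103 + 0.0037027063 = -0.4787449040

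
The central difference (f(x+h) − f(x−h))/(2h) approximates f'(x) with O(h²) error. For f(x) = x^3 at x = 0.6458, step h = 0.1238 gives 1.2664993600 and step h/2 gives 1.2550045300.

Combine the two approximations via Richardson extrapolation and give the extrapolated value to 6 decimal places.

1.251173

Error is O(h^2); halving h shrinks it by 2^2 = 4.
2^2 × A(h/2) = 5.0200181200; minus A(h) gives 3.7535187600.
Extrapolated: 3.7535187600 / 3 = 1.2511729200
Shift from A(h/2): −0.0038316100.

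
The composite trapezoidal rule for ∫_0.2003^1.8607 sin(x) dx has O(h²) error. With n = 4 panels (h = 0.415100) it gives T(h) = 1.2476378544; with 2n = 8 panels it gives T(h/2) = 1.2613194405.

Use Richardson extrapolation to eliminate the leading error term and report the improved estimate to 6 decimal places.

With r = 2 the leading error scales as h^2, so the weight is 2^2 = 4.
4·1.2613194405 = 5.0452777620; 5.0452777620 − 1.2476378544 = 3.7976399076
Denominator 4 − 1 = 3.
So the Richardson estimate is 1.2658799692.
Shift from A(h/2): +0.0045605287.

1.265880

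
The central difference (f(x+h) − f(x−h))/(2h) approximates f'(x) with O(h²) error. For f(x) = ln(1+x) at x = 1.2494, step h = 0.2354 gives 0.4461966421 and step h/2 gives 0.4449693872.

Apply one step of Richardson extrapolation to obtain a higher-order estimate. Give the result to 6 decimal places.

r = 2, so 2^r = 4.
4*0.4449693872 = 1.7798775488; 1.7798775488 − 0.4461966421 = 1.3336809067
R = 1.3336809067/3 = 0.4445603022

0.444560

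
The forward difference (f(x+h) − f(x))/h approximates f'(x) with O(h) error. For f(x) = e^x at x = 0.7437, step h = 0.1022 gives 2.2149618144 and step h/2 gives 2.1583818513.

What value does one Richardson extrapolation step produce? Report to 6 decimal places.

2.101802

Order 1 gives 2^r = 2 and 2^r − 1 = 1.
Weighted: 4.3167637026 − 2.2149618144 = 2.1018018882
2.1018018882 ÷ 1 = 2.1018018882
Shift from A(h/2): −0.0565799631.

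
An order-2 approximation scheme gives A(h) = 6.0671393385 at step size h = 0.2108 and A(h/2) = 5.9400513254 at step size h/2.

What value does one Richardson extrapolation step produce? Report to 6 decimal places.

5.897689

With r = 2 the leading error scales as h^2, so the weight is 2^2 = 4.
Numerator 4 × A(h/2) − A(h) = 4 × 5.9400513254 − 6.0671393385 = 17.6930659631
R = 17.6930659631/3 = 5.8976886544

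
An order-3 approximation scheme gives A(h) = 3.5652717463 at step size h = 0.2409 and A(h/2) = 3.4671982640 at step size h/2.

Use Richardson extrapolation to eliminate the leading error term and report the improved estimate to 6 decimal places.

Leading term ∝ h^3; use weight 8 = 2^3.
Weighted: 27.7375861120 − 3.5652717463 = 24.1723143657
Divide by 2^3 − 1 = 7.
(8*3.4671982640 − 3.5652717463)/(8 − 1) = 3.4531877665

3.453188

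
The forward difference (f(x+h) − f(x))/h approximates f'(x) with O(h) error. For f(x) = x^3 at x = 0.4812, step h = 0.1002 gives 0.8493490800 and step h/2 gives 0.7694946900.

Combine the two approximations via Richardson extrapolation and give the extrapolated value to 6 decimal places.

0.689640

r = 1, so 2^r = 2.
2*0.7694946900 − 0.8493490800 = 0.6896403000
Divide by 2^1 − 1 = 1.
Result: 0.6896403000
Gap between inputs: 7.985e-02; correction applied: −0.0798543900.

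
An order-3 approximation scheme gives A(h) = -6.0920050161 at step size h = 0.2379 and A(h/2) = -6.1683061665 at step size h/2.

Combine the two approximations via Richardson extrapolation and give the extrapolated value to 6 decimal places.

-6.179206

r = 3: numerator weight 8, denominator 7.
8×(-6.1683061665) = -49.3464493320; (-49.3464493320) − (-6.0920050161) = -43.2544443159
Extrapolated: (-43.2544443159) / 7 = -6.1792063308
Shift from A(h/2): −0.0109001643.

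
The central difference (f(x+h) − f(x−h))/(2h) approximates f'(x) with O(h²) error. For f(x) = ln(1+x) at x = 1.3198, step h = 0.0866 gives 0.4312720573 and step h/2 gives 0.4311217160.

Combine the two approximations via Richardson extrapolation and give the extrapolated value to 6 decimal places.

0.431072

Order 2 gives 2^r = 4 and 2^r − 1 = 3.
2^2*A(h/2) = 1.7244868640; minus A(h) gives 1.2932148067.
Denominator 4 − 1 = 3.
Extrapolated: 1.2932148067 / 3 = 0.4310716022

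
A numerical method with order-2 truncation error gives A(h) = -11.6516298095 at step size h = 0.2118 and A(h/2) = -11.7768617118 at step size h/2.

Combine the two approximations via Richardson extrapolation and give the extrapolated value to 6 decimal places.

-11.818606

r = 2, so 2^r = 4.
4 × (-11.7768617118) = -47.1074468472; subtract (-11.6516298095) → -35.4558170377
(-35.4558170377) ÷ 3 = -11.8186056792
Shift from A(h/2): −0.0417439674.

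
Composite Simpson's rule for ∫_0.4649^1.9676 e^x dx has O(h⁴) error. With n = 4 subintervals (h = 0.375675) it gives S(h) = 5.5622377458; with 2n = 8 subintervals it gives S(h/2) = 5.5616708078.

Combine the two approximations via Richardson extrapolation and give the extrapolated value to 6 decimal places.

Order 4 gives 2^r = 16 and 2^r − 1 = 15.
Difference of the inputs: 5.5616708078 − 5.5622377458 = -0.0005669380
Correction (A(h/2) − A(h))/(16 − 1) = (-0.0005669380)/15 = -0.0000377959
R = 5.5616708078 − 0.0000377959 = 5.5616330119
Correction |R − A(h/2)| = 3.780e-05; gap |A(h/2) − A(h)| = 5.669e-04.

5.561633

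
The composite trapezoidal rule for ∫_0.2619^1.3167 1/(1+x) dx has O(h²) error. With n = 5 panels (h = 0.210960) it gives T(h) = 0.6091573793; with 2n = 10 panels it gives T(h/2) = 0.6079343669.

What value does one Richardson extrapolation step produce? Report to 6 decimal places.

The method has order 2: 2^2 = 4.
4 × 0.6079343669 = 2.4317374676; 2.4317374676 − 0.6091573793 = 1.8225800883
Denominator 4 − 1 = 3.
Result: 0.6075266961

0.607527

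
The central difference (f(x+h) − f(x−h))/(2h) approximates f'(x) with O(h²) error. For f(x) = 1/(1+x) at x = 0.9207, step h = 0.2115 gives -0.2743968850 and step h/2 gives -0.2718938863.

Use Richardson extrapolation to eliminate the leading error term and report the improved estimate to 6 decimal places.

Leading term ∝ h^2; use weight 4 = 2^2.
4 × (-0.2718938863) − (-0.2743968850) = -0.8131786602
Extrapolated: (-0.8131786602) / 3 = -0.2710595534

-0.271060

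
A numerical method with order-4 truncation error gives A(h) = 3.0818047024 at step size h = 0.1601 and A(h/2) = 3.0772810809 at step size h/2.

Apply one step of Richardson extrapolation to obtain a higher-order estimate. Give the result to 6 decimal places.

3.076980

Leading term ∝ h^4; use weight 16 = 2^4.
16*3.0772810809 = 49.2364972944; 49.2364972944 − 3.0818047024 = 46.1546925920
Divide by 2^4 − 1 = 15.
So the Richardson estimate is 3.0769795061.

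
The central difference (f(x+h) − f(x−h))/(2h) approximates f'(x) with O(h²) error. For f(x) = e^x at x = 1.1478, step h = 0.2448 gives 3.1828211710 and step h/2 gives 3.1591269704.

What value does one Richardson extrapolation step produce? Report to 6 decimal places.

3.151229

The method has order 2: 2^2 = 4.
2^2 × A(h/2) = 12.6365078816; minus A(h) gives 9.4536867106.
9.4536867106 ÷ 3 = 3.1512289035
Correction |R − A(h/2)| = 7.898e-03; gap |A(h/2) − A(h)| = 2.369e-02.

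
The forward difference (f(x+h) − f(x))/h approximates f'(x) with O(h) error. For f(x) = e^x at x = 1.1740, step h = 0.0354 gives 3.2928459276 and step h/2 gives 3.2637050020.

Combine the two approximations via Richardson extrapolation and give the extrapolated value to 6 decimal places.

Method order is 1; weight 2^1 = 2.
Numerator 2*A(h/2) − A(h) = 2*3.2637050020 − 3.2928459276 = 3.2345640764
(2*3.2637050020 − 3.2928459276)/(2 − 1) = 3.2345640764

3.234564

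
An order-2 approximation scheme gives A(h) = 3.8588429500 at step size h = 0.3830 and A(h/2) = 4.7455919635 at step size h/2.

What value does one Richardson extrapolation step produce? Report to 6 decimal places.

5.041175

Error is O(h^2); halving h shrinks it by 2^2 = 4.
Weighted: 18.9823678540 − 3.8588429500 = 15.1235249040
Divide by 2^2 − 1 = 3.
Extrapolated: 15.1235249040 / 3 = 5.0411749680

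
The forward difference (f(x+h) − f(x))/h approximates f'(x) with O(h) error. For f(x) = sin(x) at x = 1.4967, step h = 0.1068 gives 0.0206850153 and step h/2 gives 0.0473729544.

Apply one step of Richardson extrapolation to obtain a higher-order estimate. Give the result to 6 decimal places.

Error is O(h^1); halving h shrinks it by 2^1 = 2.
Difference of the inputs: 0.0473729544 − 0.0206850153 = 0.0266879391
Divide by 2^1 − 1 = 1: 0.0266879391/1 = 0.0266879391
R = 0.0473729544 + 0.0266879391 = 0.0740608935
Gap between inputs: 2.669e-02; correction applied: +0.0266879391.

0.074061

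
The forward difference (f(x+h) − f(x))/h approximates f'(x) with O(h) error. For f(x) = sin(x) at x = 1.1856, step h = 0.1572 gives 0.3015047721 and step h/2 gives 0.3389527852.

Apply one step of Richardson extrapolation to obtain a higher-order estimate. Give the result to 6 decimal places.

0.376401

Leading term ∝ h^1; use weight 2 = 2^1.
Top: 2(0.3389527852) − (0.3015047721) = 0.3764007983
Denominator 2 − 1 = 1.
0.3764007983 ÷ 1 = 0.3764007983
Shift from A(h/2): +0.0374480131.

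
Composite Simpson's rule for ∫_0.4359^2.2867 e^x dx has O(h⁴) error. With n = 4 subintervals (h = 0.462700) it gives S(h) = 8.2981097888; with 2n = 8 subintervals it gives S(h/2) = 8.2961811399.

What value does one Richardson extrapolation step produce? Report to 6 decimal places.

8.296053

r = 4: numerator weight 16, denominator 15.
16·8.2961811399 = 132.7388982384; subtract 8.2981097888 → 124.4407884496
Denominator 16 − 1 = 15.
Result: 8.2960525633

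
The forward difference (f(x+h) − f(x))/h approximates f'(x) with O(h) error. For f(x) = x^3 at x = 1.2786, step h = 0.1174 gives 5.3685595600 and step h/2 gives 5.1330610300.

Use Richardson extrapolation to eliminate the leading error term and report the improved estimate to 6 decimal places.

Error is O(h^1); halving h shrinks it by 2^1 = 2.
Difference of the inputs: 5.1330610300 − 5.3685595600 = -0.2354985300
Correction (A(h/2) − A(h))/(2 − 1) = (-0.2354985300)/1 = -0.2354985300
R = A(h/2) + (A(h/2) − A(h))/1 = 5.1330610300 − 0.2354985300 = 4.8975625000

4.897563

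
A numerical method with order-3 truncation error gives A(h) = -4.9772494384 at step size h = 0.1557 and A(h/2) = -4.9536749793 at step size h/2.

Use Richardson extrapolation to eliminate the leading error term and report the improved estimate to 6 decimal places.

The method has order 3: 2^3 = 8.
8*(-4.9536749793) = -39.6293998344; (-39.6293998344) − (-4.9772494384) = -34.6521503960
Denominator 8 − 1 = 7.
R = (-34.6521503960)/7 = -4.9503071994
Shift from A(h/2): +0.0033677799.

-4.950307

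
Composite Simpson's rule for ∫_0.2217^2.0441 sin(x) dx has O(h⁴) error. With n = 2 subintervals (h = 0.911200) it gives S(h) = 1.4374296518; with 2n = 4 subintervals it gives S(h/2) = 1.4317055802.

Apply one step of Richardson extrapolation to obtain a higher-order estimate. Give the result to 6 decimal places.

Method order is 4; weight 2^4 = 16.
A(h/2) − A(h) = 1.4317055802 − 1.4374296518 = -0.0057240716
Divide by 2^4 − 1 = 15: (-0.0057240716)/15 = -0.0003816048
R = 1.4317055802 − 0.0003816048 = 1.4313239754

1.431324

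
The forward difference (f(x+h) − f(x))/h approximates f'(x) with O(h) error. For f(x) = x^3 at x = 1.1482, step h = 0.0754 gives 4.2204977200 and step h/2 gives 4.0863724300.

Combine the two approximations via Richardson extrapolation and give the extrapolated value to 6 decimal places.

3.952247

r = 1, so 2^r = 2.
2^1×A(h/2) = 8.1727448600; minus A(h) gives 3.9522471400.
Denominator 2 − 1 = 1.
Extrapolated: 3.9522471400 / 1 = 3.9522471400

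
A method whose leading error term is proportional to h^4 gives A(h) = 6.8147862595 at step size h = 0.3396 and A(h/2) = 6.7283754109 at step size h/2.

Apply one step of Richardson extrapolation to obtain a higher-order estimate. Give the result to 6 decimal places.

6.722615

r = 4, so 2^r = 16.
Weighted: 107.6540065744 − 6.8147862595 = 100.8392203149
(16*6.7283754109 − 6.8147862595)/(16 − 1) = 6.7226146877
Shift from A(h/2): −0.0057607232.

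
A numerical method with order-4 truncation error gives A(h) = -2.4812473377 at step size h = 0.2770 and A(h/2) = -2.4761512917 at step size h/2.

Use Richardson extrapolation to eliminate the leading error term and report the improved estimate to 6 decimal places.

Order 4 gives 2^r = 16 and 2^r − 1 = 15.
16·(-2.4761512917) = -39.6184206672; subtract (-2.4812473377) → -37.1371733295
Denominator 16 − 1 = 15.
So the Richardson estimate is -2.4758115553.
Gap between inputs: 5.096e-03; correction applied: +0.0003397364.

-2.475812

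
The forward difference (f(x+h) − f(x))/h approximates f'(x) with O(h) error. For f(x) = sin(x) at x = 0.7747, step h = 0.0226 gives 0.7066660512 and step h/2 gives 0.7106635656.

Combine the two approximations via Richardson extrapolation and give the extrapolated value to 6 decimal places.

Method order is 1; weight 2^1 = 2.
2^1 × A(h/2) = 1.4213271312; minus A(h) gives 0.7146610800.
0.7146610800 ÷ 1 = 0.7146610800
Correction |R − A(h/2)| = 3.998e-03; gap |A(h/2) − A(h)| = 3.998e-03.

0.714661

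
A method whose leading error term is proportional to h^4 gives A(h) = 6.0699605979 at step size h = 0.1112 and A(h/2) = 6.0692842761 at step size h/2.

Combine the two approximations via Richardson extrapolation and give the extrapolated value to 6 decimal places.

Method order is 4; weight 2^4 = 16.
Numerator 16×A(h/2) − A(h) = 16×6.0692842761 − 6.0699605979 = 91.0385878197
Divide by 2^4 − 1 = 15.
91.0385878197 ÷ 15 = 6.0692391880

6.069239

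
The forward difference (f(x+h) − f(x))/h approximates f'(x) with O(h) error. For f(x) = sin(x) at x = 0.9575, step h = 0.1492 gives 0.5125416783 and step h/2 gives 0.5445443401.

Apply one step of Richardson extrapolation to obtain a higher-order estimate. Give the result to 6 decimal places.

The method has order 1: 2^1 = 2.
2^1 × A(h/2) = 1.0890886802; minus A(h) gives 0.5765470019.
Denominator 2 − 1 = 1.
(2 × 0.5445443401 − 0.5125416783)/(2 − 1) = 0.5765470019

0.576547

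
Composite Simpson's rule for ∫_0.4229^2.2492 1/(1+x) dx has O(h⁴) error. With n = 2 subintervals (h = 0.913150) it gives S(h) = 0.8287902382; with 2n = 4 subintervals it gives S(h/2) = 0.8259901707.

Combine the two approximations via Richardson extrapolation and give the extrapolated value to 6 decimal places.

Method order is 4; weight 2^4 = 16.
Weighted: 13.2158427312 − 0.8287902382 = 12.3870524930
12.3870524930 ÷ 15 = 0.8258034995
Shift from A(h/2): −0.0001866712.

0.825803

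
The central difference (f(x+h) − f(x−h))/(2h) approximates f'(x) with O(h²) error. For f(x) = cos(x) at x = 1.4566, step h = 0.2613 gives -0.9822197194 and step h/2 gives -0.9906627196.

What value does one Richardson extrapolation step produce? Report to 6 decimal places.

The method has order 2: 2^2 = 4.
4*(-0.9906627196) = -3.9626508784; subtract (-0.9822197194) → -2.9804311590
Denominator 4 − 1 = 3.
Extrapolated: (-2.9804311590) / 3 = -0.9934770530

-0.993477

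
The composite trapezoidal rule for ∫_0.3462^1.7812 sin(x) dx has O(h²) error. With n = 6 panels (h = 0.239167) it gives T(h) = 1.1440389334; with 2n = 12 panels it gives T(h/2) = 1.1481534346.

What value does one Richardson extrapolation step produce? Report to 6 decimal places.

The method has order 2: 2^2 = 4.
Numerator 4×A(h/2) − A(h) = 4×1.1481534346 − 1.1440389334 = 3.4485748050
Divide by 2^2 − 1 = 3.
(4×1.1481534346 − 1.1440389334)/(4 − 1) = 1.1495249350

1.149525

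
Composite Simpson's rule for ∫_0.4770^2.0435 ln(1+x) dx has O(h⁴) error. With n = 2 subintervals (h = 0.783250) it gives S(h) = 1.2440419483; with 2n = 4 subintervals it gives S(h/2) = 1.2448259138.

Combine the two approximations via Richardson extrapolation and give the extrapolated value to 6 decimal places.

Order 4 gives 2^r = 16 and 2^r − 1 = 15.
2^4*A(h/2) = 19.9172146208; minus A(h) gives 18.6731726725.
R = 18.6731726725/15 = 1.2448781782
Shift from A(h/2): +0.0000522644.

1.244878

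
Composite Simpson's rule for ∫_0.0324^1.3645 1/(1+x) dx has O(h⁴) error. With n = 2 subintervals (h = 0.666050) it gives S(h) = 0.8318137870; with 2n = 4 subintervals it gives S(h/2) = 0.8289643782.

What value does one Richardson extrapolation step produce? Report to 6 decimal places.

The method has order 4: 2^4 = 16.
16*0.8289643782 = 13.2634300512; subtract 0.8318137870 → 12.4316162642
Extrapolated: 12.4316162642 / 15 = 0.8287744176
Gap between inputs: 2.849e-03; correction applied: −0.0001899606.

0.828774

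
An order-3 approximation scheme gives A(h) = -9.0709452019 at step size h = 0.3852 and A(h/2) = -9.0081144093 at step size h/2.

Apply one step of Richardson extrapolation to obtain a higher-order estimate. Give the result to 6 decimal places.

With r = 3 the leading error scales as h^3, so the weight is 2^3 = 8.
Difference of the inputs: -9.0081144093 − (-9.0709452019) = 0.0628307926
Divide by 2^3 − 1 = 7: 0.0628307926/7 = 0.0089758275
R = -9.0081144093 + 0.0089758275 = -8.9991385818
Gap between inputs: 6.283e-02; correction applied: +0.0089758275.

-8.999139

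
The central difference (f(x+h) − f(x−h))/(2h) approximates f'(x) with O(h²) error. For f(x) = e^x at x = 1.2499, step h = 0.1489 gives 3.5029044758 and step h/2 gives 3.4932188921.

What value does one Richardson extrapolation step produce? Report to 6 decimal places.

The method has order 2: 2^2 = 4.
Top: 4(3.4932188921) − (3.5029044758) = 10.4699710926
Denominator 4 − 1 = 3.
So the Richardson estimate is 3.4899903642.

3.489990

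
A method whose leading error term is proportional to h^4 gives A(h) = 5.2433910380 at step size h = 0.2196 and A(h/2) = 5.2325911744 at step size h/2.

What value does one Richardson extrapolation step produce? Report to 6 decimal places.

5.231871

Error is O(h^4); halving h shrinks it by 2^4 = 16.
Numerator 16×A(h/2) − A(h) = 16×5.2325911744 − 5.2433910380 = 78.4780677524
78.4780677524 ÷ 15 = 5.2318711835
Correction |R − A(h/2)| = 7.200e-04; gap |A(h/2) − A(h)| = 1.080e-02.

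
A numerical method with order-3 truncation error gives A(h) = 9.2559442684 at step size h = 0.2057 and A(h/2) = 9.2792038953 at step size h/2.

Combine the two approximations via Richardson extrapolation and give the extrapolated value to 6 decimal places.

9.282527

With r = 3 the leading error scales as h^3, so the weight is 2^3 = 8.
A(h/2) − A(h) = 9.2792038953 − 9.2559442684 = 0.0232596269
Divide by 2^3 − 1 = 7: 0.0232596269/7 = 0.0033228038
R = 9.2792038953 + 0.0033228038 = 9.2825266991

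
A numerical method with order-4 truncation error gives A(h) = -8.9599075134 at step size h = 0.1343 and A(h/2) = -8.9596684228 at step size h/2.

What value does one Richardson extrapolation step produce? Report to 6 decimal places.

-8.959652

With r = 4 the leading error scales as h^4, so the weight is 2^4 = 16.
A(h/2) − A(h) = -8.9596684228 − (-8.9599075134) = 0.0002390906
Divide by 2^4 − 1 = 15: 0.0002390906/15 = 0.0000159394
R = A(h/2) + (A(h/2) − A(h))/15 = -8.9596684228 + 0.0000159394 = -8.9596524834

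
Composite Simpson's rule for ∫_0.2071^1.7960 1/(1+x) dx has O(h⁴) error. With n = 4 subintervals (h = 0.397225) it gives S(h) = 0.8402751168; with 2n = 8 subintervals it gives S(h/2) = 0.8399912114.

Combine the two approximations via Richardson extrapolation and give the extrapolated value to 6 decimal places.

0.839972

Leading term ∝ h^4; use weight 16 = 2^4.
16·0.8399912114 = 13.4398593824; 13.4398593824 − 0.8402751168 = 12.5995842656
(16·0.8399912114 − 0.8402751168)/(16 − 1) = 0.8399722844
Gap between inputs: 2.839e-04; correction applied: −0.0000189270.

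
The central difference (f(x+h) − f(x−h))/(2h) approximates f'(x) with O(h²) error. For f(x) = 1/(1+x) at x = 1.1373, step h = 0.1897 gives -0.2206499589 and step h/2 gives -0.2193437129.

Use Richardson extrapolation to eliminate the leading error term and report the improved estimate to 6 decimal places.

-0.218908

Method order is 2; weight 2^2 = 4.
4·(-0.2193437129) − (-0.2206499589) = -0.6567248927
Denominator 4 − 1 = 3.
R = (-0.6567248927)/3 = -0.2189082976
Correction |R − A(h/2)| = 4.354e-04; gap |A(h/2) − A(h)| = 1.306e-03.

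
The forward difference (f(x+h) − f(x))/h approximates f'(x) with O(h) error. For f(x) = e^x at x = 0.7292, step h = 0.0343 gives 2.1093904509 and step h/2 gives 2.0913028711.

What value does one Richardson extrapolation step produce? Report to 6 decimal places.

2.073215

Leading term ∝ h^1; use weight 2 = 2^1.
2*2.0913028711 = 4.1826057422; 4.1826057422 − 2.1093904509 = 2.0732152913
(2*2.0913028711 − 2.1093904509)/(2 − 1) = 2.0732152913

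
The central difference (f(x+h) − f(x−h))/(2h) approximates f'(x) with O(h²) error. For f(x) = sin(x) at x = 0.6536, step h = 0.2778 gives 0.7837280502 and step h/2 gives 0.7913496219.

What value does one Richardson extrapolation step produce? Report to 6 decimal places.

0.793890

r = 2: numerator weight 4, denominator 3.
Weighted: 3.1653984876 − 0.7837280502 = 2.3816704374
2.3816704374 ÷ 3 = 0.7938901458
Gap between inputs: 7.622e-03; correction applied: +0.0025405239.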